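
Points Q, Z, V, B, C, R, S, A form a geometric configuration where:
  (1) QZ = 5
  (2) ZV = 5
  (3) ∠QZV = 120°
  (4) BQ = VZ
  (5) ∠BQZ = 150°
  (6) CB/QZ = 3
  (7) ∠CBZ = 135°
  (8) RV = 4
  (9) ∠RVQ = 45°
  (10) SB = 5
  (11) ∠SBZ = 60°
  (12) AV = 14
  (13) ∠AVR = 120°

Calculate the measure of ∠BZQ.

From the given relations: BQ = VZ = 5.
Step 1: By the law of cosines on triangle ZQB: ZB² = 5² + 5² − 2·5·5·cos(150°) = 93.3, so ZB ≈ 9.66.
Step 2: By the inverse law of cosines on triangle BZQ: cos(∠BZQ) = (9.66² + 5² − 5²) / (2·9.66·5) = 93.3/96.59 = 0.9659, so ∠BZQ = 15°.

Therefore, the measure of angle ∠BZQ = 15°.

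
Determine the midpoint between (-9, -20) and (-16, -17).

M = ((x₁ + x₂)/2, (y₁ + y₂)/2)
= ((-9 + -16)/2, (-20 + -17)/2)
= (-25/2, -37/2) = (-25/2, -37/2)

(-25/2, -37/2)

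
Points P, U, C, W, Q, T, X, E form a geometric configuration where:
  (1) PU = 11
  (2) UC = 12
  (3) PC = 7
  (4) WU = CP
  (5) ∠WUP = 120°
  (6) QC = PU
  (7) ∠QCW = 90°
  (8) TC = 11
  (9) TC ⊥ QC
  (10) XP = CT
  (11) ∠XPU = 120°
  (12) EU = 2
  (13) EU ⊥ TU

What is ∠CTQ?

From the given relations: QC = PU = 11.
Step 1: By the law of cosines on triangle TCQ: TQ² = 11² + 11² − 2·11·11·cos(90°) = 242, so TQ = 11·√2.
Step 2: By the inverse law of cosines on triangle CTQ: cos(∠CTQ) = (11² + (11·√2)² − 11²) / (2·11·11·√2) = 242/342.24 = 0.7071, so ∠CTQ = 45°.

Therefore, the measure of angle ∠CTQ = 45°.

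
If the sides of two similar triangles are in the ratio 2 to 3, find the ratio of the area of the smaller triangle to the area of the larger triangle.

Area ratio = (side ratio)^2 = (2/3)^2 = 4:9.

4:9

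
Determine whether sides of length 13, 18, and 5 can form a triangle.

No.
The triangle inequality is violated: 13 + 5 = 18 ≤ 18.
These lengths cannot form a triangle.

No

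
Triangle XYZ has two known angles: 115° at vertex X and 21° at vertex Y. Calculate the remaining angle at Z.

By the triangle angle sum property, the three interior angles of any triangle add up to 180°.
We know angle X = 115° and angle Y = 21°, so their sum is 136°.
Therefore angle Z = 180° - 136° = 44°.

44 degrees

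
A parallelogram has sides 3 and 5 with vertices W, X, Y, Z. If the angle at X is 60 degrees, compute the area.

Area = 3 * 5 * sin(60°) = 15 * sqrt(3)/2 = 15*sqrt(3)/2

15*sqrt(3)/2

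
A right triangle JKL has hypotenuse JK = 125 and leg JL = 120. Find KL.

By the Pythagorean theorem: KL^2 = JK^2 - JL^2
KL^2 = 125^2 - 120^2 = 15625 - 14400 = 1225
KL = sqrt(1225) = 35

35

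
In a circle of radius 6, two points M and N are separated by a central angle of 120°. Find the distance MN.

Drop a perpendicular from the center to the chord, bisecting both the chord and the central angle.
Each half-chord = r sin(θ/2) = 6 sin(60°).
The full chord = 2 × 6 × sin(60°) = 6*sqrt(3).

6*sqrt(3)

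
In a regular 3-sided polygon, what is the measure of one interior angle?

Each interior angle of a regular n-gon is (n - 2) * 180 / n.
For n = 3: (3 - 2) * 180 / 3 = 180/3 = 60 degrees.

60 degrees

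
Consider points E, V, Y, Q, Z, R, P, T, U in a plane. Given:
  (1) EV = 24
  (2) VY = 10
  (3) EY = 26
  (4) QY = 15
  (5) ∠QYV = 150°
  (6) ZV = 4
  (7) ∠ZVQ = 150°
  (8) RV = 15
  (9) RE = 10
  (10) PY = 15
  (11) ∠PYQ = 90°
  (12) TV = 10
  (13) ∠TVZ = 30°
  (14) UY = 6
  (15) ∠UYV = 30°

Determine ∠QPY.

Step 1: By the law of cosines on triangle PYQ: PQ² = 15² + 15² − 2·15·15·cos(90°) = 450, so PQ = 15·√2.
Step 2: By the inverse law of cosines on triangle QPY: cos(∠QPY) = ((15·√2)² + 15² − 15²) / (2·15·√2·15) = 450/636.4 = 0.7071, so ∠QPY = 45°.

Therefore, the measure of angle ∠QPY = 45°.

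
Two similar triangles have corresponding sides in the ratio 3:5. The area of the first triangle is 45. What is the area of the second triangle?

The ratio of areas of similar triangles = (side ratio)^2.
Side ratio = 3:5, so area ratio = 9:25.
Area of the second triangle / Area of the first triangle = 25/9
Area of the second triangle = 45 * 25/9 = 125

125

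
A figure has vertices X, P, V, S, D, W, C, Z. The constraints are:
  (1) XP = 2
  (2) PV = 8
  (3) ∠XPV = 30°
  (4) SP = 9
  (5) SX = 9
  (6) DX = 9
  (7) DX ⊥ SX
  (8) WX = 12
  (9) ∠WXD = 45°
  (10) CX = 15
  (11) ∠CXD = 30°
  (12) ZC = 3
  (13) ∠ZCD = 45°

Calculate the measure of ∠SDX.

Step 1: By the law of cosines on triangle DXS: DS² = 9² + 9² − 2·9·9·cos(90°) = 162, so DS = 9·√2.
Step 2: By the inverse law of cosines on triangle SDX: cos(∠SDX) = ((9·√2)² + 9² − 9²) / (2·9·√2·9) = 162/229.1 = 0.7071, so ∠SDX = 45°.

Therefore, the measure of angle ∠SDX = 45°.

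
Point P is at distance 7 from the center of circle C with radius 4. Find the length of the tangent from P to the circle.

Let T be the point of tangency. Then CT ⊥ PT (radius ⊥ tangent).
In right triangle CTP: CP² = CT² + PT²
7² = 4² + PT²
PT² = 33, PT = sqrt(33)

sqrt(33)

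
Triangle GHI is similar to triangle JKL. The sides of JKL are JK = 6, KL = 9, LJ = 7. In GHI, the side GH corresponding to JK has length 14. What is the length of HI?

k = 14/6 = 7/3. HI = 7/3 * 9 = 21.

21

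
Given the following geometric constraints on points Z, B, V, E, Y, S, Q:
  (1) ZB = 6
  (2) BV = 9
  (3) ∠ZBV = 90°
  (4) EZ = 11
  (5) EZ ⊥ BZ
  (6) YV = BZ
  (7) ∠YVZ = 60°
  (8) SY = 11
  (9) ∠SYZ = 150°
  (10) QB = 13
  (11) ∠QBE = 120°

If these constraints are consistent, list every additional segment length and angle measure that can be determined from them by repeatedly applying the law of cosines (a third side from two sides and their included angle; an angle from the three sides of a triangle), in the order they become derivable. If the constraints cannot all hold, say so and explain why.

The constraints are consistent. Derivable facts, in order:
After 1 step:
- BE = √157
- ZV = 3·√13
After 2 steps:
- EQ ≈ 22.11
- ZY ≈ 9.39
- ∠BEZ = 28.61°
- ∠BVZ = 33.69°
- ∠BZV = 56.31°
- ∠EBZ = 61.39°
After 3 steps:
- ZS ≈ 19.7
- ∠BEQ = 30.61°
- ∠BQE = 29.39°
- ∠VYZ = 86.39°
- ∠VZY = 33.61°
After 4 steps:
- ∠SZY = 16.22°
- ∠YSZ = 13.78°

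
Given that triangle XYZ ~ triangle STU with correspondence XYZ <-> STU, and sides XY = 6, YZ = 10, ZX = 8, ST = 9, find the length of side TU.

Similar triangles have proportional sides. Setting up the proportion:
ST / XY = TU / YZ
9 / 6 = TU / 10
TU = 10 * 9 / 6 = 15.

15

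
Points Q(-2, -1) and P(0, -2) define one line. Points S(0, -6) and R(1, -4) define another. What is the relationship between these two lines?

Slope of line 1: m1 = (-2 - -1)/(0 - -2) = -1/2 = -1/2
Slope of line 2: m2 = (-4 - -6)/(1 - 0) = 2/1 = 2
m1 * m2 = -1, so perpendicular.

Perpendicular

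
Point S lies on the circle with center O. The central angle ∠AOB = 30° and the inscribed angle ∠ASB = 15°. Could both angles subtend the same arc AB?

By the inscribed angle theorem, if both angles subtend the same arc, the inscribed angle must be half the central angle.
Half of 30° = 15°, which equals the given inscribed angle of 15°.
Therefore, yes, they correspond to the same arc.

Yes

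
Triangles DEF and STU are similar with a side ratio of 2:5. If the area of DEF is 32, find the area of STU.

Area ratio = (2/5)^2 = 4/25. Area of STU = 32 * 25/4 = 200.

200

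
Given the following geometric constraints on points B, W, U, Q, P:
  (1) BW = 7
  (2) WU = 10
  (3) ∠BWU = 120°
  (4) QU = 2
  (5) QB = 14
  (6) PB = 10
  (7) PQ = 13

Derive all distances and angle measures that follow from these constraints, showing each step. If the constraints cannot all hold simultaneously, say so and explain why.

The constraints are consistent.

Step 1: From BW = 7, WU = 10, and ∠BWU = 120°, by the law of cosines:
  BU² = BW² + WU² - 2·BW·WU·cos(120°) = 49 + 100 + 70 = 219
  BU ≈ 14.8

Step 2: From BP = 10, BQ = 14, PQ = 13, by the inverse law of cosines:
  cos(∠PBQ) = (BP² + BQ² - PQ²) / (2·BP·BQ)
  ∠PBQ = 63.03°

Step 3: From QB = 14, QP = 13, BP = 10, by the inverse law of cosines:
  cos(∠BQP) = (QB² + QP² - BP²) / (2·QB·QP)
  ∠BQP = 43.28°

Step 4: From PB = 10, PQ = 13, BQ = 14, by the inverse law of cosines:
  cos(∠BPQ) = (PB² + PQ² - BQ²) / (2·PB·PQ)
  ∠BPQ = 73.69°

Step 5: From BQ = 14, BU = 14.8, QU = 2, by the inverse law of cosines:
  cos(∠QBU) = (BQ² + BU² - QU²) / (2·BQ·BU)
  ∠QBU = 7.3°

Step 6: From BU = 14.8, BW = 7, UW = 10, by the inverse law of cosines:
  cos(∠UBW) = (BU² + BW² - UW²) / (2·BU·BW)
  ∠UBW = 35.82°

Step 7: From UB = 14.8, UQ = 2, BQ = 14, by the inverse law of cosines:
  cos(∠BUQ) = (UB² + UQ² - BQ²) / (2·UB·UQ)
  ∠BUQ = 62.86°

Step 8: From UB = 14.8, UW = 10, BW = 7, by the inverse law of cosines:
  cos(∠BUW) = (UB² + UW² - BW²) / (2·UB·UW)
  ∠BUW = 24.18°

Step 9: From QB = 14, QU = 2, BU = 14.8, by the inverse law of cosines:
  cos(∠BQU) = (QB² + QU² - BU²) / (2·QB·QU)
  ∠BQU = 109.83°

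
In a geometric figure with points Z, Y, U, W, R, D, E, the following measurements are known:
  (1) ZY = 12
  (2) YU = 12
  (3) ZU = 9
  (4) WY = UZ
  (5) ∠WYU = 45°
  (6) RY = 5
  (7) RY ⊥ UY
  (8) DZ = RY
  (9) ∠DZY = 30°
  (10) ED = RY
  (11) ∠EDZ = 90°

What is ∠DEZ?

From the given relations: ED = RY = 5; DZ = RY = 5.
Step 1: By the law of cosines on triangle EDZ: EZ² = 5² + 5² − 2·5·5·cos(90°) = 50, so EZ = 5·√2.
Step 2: By the inverse law of cosines on triangle DEZ: cos(∠DEZ) = (5² + (5·√2)² − 5²) / (2·5·5·√2) = 50/70.71 = 0.7071, so ∠DEZ = 45°.

Therefore, the measure of angle ∠DEZ = 45°.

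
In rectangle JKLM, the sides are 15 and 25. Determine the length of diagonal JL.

d = sqrt(15^2 + 25^2) = sqrt(850) = 5*sqrt(34)

5*sqrt(34)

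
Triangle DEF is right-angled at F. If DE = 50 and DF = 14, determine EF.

By the Pythagorean theorem: EF^2 = DE^2 - DF^2
EF^2 = 50^2 - 14^2 = 2500 - 196 = 2304
EF = sqrt(2304) = 48

48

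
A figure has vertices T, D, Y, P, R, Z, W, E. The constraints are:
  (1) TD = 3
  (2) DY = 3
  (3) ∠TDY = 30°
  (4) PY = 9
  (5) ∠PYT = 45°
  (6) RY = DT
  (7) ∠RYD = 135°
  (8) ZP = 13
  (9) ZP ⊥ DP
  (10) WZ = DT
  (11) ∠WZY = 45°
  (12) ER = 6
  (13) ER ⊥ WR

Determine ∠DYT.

Step 1: By the law of cosines on triangle YDT: YT² = 3² + 3² − 2·3·3·cos(30°) = 2.41, so YT ≈ 1.55.
Step 2: By the inverse law of cosines on triangle DYT: cos(∠DYT) = (3² + 1.55² − 3²) / (2·3·1.55) = 2.41/9.32 = 0.2588, so ∠DYT = 75°.

Therefore, the measure of angle ∠DYT = 75°.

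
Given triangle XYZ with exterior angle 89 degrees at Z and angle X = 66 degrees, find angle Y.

By the exterior angle theorem: exterior angle = sum of remote interior angles.
89 = 66 + angle Y
angle Y = 89 - 66 = 23 degrees

23 degrees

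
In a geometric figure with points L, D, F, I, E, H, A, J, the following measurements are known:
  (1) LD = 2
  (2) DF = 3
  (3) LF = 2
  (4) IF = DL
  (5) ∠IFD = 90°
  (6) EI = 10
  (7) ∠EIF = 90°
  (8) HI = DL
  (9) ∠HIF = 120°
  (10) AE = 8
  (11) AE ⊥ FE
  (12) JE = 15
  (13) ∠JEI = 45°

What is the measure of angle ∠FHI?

From the given relations: HI = DL = 2; IF = DL = 2.
Step 1: By the law of cosines on triangle HIF: HF² = 2² + 2² − 2·2·2·cos(120°) = 12, so HF = 2·√3.
Step 2: By the inverse law of cosines on triangle FHI: cos(∠FHI) = ((2·√3)² + 2² − 2²) / (2·2·√3·2) = 12/13.86 = 0.866, so ∠FHI = 30°.

Therefore, the measure of angle ∠FHI = 30°.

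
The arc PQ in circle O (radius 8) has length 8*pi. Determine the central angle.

θ = 360 × 8*pi / (2π × 8) = 180° (rearranging arc length formula).

180°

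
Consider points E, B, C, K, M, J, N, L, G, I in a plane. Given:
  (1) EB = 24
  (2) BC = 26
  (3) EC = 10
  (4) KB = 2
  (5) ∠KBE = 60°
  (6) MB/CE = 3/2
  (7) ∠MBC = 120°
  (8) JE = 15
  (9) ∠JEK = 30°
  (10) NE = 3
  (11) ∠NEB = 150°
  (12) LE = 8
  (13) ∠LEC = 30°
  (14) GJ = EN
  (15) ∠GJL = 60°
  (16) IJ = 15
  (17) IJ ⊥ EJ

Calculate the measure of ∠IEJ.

Step 1: By the law of cosines on triangle EJI: EI² = 15² + 15² − 2·15·15·cos(90°) = 450, so EI = 15·√2.
Step 2: By the inverse law of cosines on triangle IEJ: cos(∠IEJ) = ((15·√2)² + 15² − 15²) / (2·15·√2·15) = 450/636.4 = 0.7071, so ∠IEJ = 45°.

Therefore, the measure of angle ∠IEJ = 45°.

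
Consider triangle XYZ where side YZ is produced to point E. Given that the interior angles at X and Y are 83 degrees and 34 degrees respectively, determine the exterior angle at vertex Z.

Exterior angle = 83 + 34 = 117 degrees (exterior angle theorem).

117 degrees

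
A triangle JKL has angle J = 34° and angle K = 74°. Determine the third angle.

By the triangle angle sum property, the three interior angles of any triangle add up to 180°.
We know angle J = 34° and angle K = 74°, so their sum is 108°.
Therefore angle L = 180° - 108° = 72°.

72 degrees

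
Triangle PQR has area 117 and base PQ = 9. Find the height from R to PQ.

height = 2 * 117 / 9 = 26

26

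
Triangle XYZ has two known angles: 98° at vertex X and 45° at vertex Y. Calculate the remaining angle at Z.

The interior angles sum to 180°: angle Z = 180 - 98 - 45 = 37°.
The triangle is obtuse (angles 98°, 45°, 37°).

37 degrees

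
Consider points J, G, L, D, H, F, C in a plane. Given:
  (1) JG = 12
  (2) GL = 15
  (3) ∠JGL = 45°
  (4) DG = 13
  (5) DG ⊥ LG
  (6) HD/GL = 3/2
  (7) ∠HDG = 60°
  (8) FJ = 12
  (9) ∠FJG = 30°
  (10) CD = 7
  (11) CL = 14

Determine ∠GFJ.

Step 1: By the law of cosines on triangle FJG: FG² = 12² + 12² − 2·12·12·cos(30°) = 38.58, so FG ≈ 6.21.
Step 2: By the inverse law of cosines on triangle GFJ: cos(∠GFJ) = (6.21² + 12² − 12²) / (2·6.21·12) = 38.58/149.08 = 0.2588, so ∠GFJ = 75°.

Therefore, the measure of angle ∠GFJ = 75°.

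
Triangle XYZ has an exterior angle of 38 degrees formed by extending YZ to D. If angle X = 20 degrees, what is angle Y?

angle Y = 38 - 20 = 18 degrees (exterior angle theorem).

18 degrees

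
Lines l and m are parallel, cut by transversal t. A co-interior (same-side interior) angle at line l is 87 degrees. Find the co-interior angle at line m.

Co-interior angles sum to 180: 180 - 87 = 93 degrees.

93 degrees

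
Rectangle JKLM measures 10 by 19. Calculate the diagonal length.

A rectangle's diagonal splits it into two right triangles, with the diagonal as the hypotenuse.
By the Pythagorean theorem, d^2 = 10^2 + 19^2 = 461.
Therefore d = sqrt(461).

sqrt(461)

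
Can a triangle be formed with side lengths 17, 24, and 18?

Check all three triangle inequalities:
17 + 24 = 41 > 18 ✓
17 + 18 = 35 > 24 ✓
24 + 18 = 42 > 17 ✓
All conditions hold, so these sides form a valid triangle.

Yes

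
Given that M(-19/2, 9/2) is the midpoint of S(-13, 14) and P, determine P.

Using the midpoint formula: M = ((x1 + x2)/2, (y1 + y2)/2)
We know M = (-19/2, 9/2) and S = (-13, 14)
For x: -19/2 = (-13 + x2)/2, so x2 = 2*-19/2 - -13 = -6
For y: 9/2 = (14 + y2)/2, so y2 = 2*9/2 - 14 = -5
P = (-6, -5)

(-6, -5)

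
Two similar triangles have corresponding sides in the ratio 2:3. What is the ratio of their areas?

Area ratio = (side ratio)^2 = (2/3)^2 = 4:9.

4:9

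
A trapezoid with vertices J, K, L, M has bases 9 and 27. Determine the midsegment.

The midsegment (median) of a trapezoid connects the midpoints of the non-parallel sides.
Its length is the average of the two bases: (9 + 27) / 2 = 18.

18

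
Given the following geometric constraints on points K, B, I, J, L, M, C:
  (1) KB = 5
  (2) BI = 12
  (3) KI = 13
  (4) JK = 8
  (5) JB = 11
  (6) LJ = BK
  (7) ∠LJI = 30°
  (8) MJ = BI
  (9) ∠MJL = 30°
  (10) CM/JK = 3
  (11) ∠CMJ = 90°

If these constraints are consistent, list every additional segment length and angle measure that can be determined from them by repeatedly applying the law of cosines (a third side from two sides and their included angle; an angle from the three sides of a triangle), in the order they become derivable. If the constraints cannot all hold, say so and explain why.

The constraints are consistent. Derivable facts, in order:
After 1 step:
- JC = 12·√5
- LM ≈ 8.07
- ∠BIK = 22.62°
- ∠BJK = 24.62°
- ∠BKI = 67.38°
- ∠BKJ = 113.58°
- ∠IBK = 90°
- ∠JBK = 41.8°
After 2 steps:
- ∠CJM = 63.43°
- ∠JCM = 26.57°
- ∠JLM = 131.95°
- ∠JML = 18.05°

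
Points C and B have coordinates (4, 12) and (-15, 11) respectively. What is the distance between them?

d = sqrt((-15 - 4)^2 + (11 - 12)^2)
d = sqrt(-19^2 + -1^2)
d = sqrt(361 + 1)
d = sqrt(362)

sqrt(362)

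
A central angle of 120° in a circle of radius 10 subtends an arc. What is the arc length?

Arc length = 2πr × θ/360
= 2π × 10 × 1/3
= 20*pi/3

20*pi/3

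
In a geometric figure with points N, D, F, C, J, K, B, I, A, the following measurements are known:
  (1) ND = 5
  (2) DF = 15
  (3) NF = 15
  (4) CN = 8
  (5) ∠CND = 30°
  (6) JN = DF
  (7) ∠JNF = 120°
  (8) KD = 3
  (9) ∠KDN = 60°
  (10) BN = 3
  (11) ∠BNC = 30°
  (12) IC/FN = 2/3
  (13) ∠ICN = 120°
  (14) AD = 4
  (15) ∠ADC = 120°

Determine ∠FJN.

From the given relations: JN = DF = 15.
Step 1: By the law of cosines on triangle JNF: JF² = 15² + 15² − 2·15·15·cos(120°) = 675, so JF = 15·√3.
Step 2: By the inverse law of cosines on triangle FJN: cos(∠FJN) = ((15·√3)² + 15² − 15²) / (2·15·√3·15) = 675/779.42 = 0.866, so ∠FJN = 30°.

Therefore, the measure of angle ∠FJN = 30°.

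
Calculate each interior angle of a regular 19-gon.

Each interior angle of a regular n-gon is (n - 2) * 180 / n.
For n = 19: (19 - 2) * 180 / 19 = 3060/19 = 3060/19 degrees.

3060/19 degrees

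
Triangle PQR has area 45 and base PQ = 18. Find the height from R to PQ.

Rearranging the area formula Area = (1/2) * base * height:
height = 2 * Area / base = 2 * 45 / 18 = 5.

5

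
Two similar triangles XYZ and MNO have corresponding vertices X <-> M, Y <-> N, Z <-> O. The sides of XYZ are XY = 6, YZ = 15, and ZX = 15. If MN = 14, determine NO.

Since the triangles are similar, the ratio of corresponding sides is constant.
Scale factor k = MN / XY = 14 / 6 = 7/3
NO = k * YZ = 7/3 * 15 = 35

35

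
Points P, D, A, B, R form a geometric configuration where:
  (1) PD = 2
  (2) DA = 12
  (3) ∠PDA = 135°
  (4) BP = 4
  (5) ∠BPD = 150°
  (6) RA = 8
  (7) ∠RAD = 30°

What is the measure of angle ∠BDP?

Step 1: By the law of cosines on triangle DPB: DB² = 2² + 4² − 2·2·4·cos(150°) = 33.86, so DB ≈ 5.82.
Step 2: By the inverse law of cosines on triangle BDP: cos(∠BDP) = (5.82² + 2² − 4²) / (2·5.82·2) = 21.86/23.27 = 0.9391, so ∠BDP = 20.1°.

Therefore, the measure of angle ∠BDP = 20.1°.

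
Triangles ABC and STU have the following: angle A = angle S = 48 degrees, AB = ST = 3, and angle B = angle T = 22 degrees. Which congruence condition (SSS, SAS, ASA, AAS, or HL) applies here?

The given information provides:
angle A = angle S = 48 degrees, AB = ST = 3, and angle B = angle T = 22 degrees
This matches the ASA congruence theorem.
Two pairs of corresponding angles and the included side are equal (Angle-Side-Angle).

ASA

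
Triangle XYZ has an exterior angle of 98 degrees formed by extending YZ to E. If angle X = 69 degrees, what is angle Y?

By the exterior angle theorem: exterior angle = sum of remote interior angles.
98 = 69 + angle Y
angle Y = 98 - 69 = 29 degrees

29 degrees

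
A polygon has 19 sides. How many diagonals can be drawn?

The number of diagonals in an n-gon is n(n - 3)/2.
For n = 19: 19(19 - 3)/2 = 19 × 16 / 2 = 152.

152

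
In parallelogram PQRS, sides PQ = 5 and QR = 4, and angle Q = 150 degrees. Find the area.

Area = 5 * 4 * sin(150°) = 20 * 1/2 = 10

10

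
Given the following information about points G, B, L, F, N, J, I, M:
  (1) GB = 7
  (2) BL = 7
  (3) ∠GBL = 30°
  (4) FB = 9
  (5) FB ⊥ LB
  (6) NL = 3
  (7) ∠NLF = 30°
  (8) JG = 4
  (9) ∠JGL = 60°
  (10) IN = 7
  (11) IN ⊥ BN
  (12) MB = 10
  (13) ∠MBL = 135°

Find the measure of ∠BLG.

Step 1: By the law of cosines on triangle LBG: LG² = 7² + 7² − 2·7·7·cos(30°) = 13.13, so LG ≈ 3.62.
Step 2: By the inverse law of cosines on triangle BLG: cos(∠BLG) = (7² + 3.62² − 7²) / (2·7·3.62) = 13.13/50.73 = 0.2588, so ∠BLG = 75°.

Therefore, the measure of angle ∠BLG = 75°.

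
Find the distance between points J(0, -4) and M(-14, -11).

d = sqrt((-14 - 0)^2 + (-11 - -4)^2)
d = sqrt(-14^2 + -7^2)
d = sqrt(196 + 49)
d = sqrt(245) = 7*sqrt(5)

7*sqrt(5)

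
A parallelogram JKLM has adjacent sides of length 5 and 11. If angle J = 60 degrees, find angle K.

Opposite sides of a parallelogram are parallel, so consecutive angles form co-interior angles on a transversal.
Co-interior angles sum to 180°, giving angle K = 180 - 60 = 120 degrees.

120 degrees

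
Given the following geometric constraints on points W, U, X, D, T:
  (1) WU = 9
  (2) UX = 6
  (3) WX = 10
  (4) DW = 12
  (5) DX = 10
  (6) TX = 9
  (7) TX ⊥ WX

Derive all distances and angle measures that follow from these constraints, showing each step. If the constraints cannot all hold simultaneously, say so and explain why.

The constraints are consistent.

Step 1: From WX = 10, XT = 9, and ∠WXT = 90°, by the law of cosines:
  WT² = WX² + XT² - 2·WX·XT·cos(90°) = 100 + 81 - 0 = 181
  WT = √181

Step 2: From WD = 12, WX = 10, DX = 10, by the inverse law of cosines:
  cos(∠DWX) = (WD² + WX² - DX²) / (2·WD·WX)
  ∠DWX = 53.13°

Step 3: From WU = 9, WX = 10, UX = 6, by the inverse law of cosines:
  cos(∠UWX) = (WU² + WX² - UX²) / (2·WU·WX)
  ∠UWX = 36.34°

Step 4: From UW = 9, UX = 6, WX = 10, by the inverse law of cosines:
  cos(∠WUX) = (UW² + UX² - WX²) / (2·UW·UX)
  ∠WUX = 80.94°

Step 5: From XD = 10, XW = 10, DW = 12, by the inverse law of cosines:
  cos(∠DXW) = (XD² + XW² - DW²) / (2·XD·XW)
  ∠DXW = 73.74°

Step 6: From XU = 6, XW = 10, UW = 9, by the inverse law of cosines:
  cos(∠UXW) = (XU² + XW² - UW²) / (2·XU·XW)
  ∠UXW = 62.72°

Step 7: From DW = 12, DX = 10, WX = 10, by the inverse law of cosines:
  cos(∠WDX) = (DW² + DX² - WX²) / (2·DW·DX)
  ∠WDX = 53.13°

Step 8: From WT = √181, WX = 10, TX = 9, by the inverse law of cosines:
  cos(∠TWX) = (WT² + WX² - TX²) / (2·WT·WX)
  ∠TWX = 41.99°

Step 9: From TW = √181, TX = 9, WX = 10, by the inverse law of cosines:
  cos(∠WTX) = (TW² + TX² - WX²) / (2·TW·TX)
  ∠WTX = 48.01°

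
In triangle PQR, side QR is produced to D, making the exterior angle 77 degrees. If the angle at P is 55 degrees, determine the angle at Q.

angle Q = 77 - 55 = 22 degrees (exterior angle theorem).

22 degrees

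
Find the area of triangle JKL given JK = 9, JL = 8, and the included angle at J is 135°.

When two sides and the included angle are known, the area formula is (1/2)ab sin(C).
The height from one side to the opposite vertex is 8 sin(135°) = 4*sqrt(2).
Area = (1/2) * 9 * 4*sqrt(2) = 18*sqrt(2).

18*sqrt(2)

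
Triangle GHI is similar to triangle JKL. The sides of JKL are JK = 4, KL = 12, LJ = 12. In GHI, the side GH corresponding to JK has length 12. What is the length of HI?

Similar triangles have proportional sides. Setting up the proportion:
GH / JK = HI / KL
12 / 4 = HI / 12
HI = 12 * 12 / 4 = 36.

36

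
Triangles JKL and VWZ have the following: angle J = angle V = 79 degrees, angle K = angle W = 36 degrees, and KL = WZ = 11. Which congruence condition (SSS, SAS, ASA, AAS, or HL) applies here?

The given information provides:
angle J = angle V = 79 degrees, angle K = angle W = 36 degrees, and KL = WZ = 11
This matches the AAS congruence theorem.
Two pairs of corresponding angles and a non-included side are equal (Angle-Angle-Side).

AAS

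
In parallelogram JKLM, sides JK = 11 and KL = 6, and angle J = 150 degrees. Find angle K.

Consecutive angles are supplementary: angle K = 180 - 150 = 30 degrees.

30 degrees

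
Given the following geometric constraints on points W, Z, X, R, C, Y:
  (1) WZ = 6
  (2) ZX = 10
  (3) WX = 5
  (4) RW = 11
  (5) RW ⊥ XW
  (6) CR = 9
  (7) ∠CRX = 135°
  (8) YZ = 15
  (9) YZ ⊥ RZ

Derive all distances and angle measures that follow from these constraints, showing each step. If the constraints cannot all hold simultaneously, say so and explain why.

The constraints are consistent.

Step 1: From XW = 5, WR = 11, and ∠XWR = 90°, by the law of cosines:
  XR² = XW² + WR² - 2·XW·WR·cos(90°) = 25 + 121 - 0 = 146
  XR = √146

Step 2: From WX = 5, WZ = 6, XZ = 10, by the inverse law of cosines:
  cos(∠XWZ) = (WX² + WZ² - XZ²) / (2·WX·WZ)
  ∠XWZ = 130.54°

Step 3: From ZW = 6, ZX = 10, WX = 5, by the inverse law of cosines:
  cos(∠WZX) = (ZW² + ZX² - WX²) / (2·ZW·ZX)
  ∠WZX = 22.33°

Step 4: From XW = 5, XZ = 10, WZ = 6, by the inverse law of cosines:
  cos(∠WXZ) = (XW² + XZ² - WZ²) / (2·XW·XZ)
  ∠WXZ = 27.13°

Step 5: From XR = √146, RC = 9, and ∠XRC = 135°, by the law of cosines:
  XC² = XR² + RC² - 2·XR·RC·cos(135°) = 146 + 81 + 153.8 = 380.8
  XC ≈ 19.51

Step 6: From XR = √146, XW = 5, RW = 11, by the inverse law of cosines:
  cos(∠RXW) = (XR² + XW² - RW²) / (2·XR·XW)
  ∠RXW = 65.56°

Step 7: From RW = 11, RX = √146, WX = 5, by the inverse law of cosines:
  cos(∠WRX) = (RW² + RX² - WX²) / (2·RW·RX)
  ∠WRX = 24.44°

Step 8: From XC = 19.51, XR = √146, CR = 9, by the inverse law of cosines:
  cos(∠CXR) = (XC² + XR² - CR²) / (2·XC·XR)
  ∠CXR = 19.03°

Step 9: From CR = 9, CX = 19.51, RX = √146, by the inverse law of cosines:
  cos(∠RCX) = (CR² + CX² - RX²) / (2·CR·CX)
  ∠RCX = 25.97°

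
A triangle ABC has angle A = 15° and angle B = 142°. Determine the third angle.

The interior angles sum to 180°: angle C = 180 - 15 - 142 = 23°.
The triangle is obtuse (angles 15°, 142°, 23°).

23 degrees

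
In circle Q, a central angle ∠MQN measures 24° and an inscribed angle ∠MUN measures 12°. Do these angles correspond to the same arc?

By the inscribed angle theorem, if both angles subtend the same arc, the inscribed angle must be half the central angle.
Half of 24° = 12°, which equals the given inscribed angle of 12°.
Therefore, yes, they correspond to the same arc.

Yes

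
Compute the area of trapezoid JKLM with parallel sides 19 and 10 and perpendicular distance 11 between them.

A trapezoid's area equals the midsegment times the height.
The midsegment is (19 + 10) / 2 = 29/2.
Area = 29/2 * 11 = 319/2.

319/2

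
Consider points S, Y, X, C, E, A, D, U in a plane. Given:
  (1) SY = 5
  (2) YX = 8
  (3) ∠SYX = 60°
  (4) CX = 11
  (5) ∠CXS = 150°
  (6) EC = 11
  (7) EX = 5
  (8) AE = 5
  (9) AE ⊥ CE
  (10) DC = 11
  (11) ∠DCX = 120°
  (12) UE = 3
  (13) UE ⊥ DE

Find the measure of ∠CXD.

Step 1: By the law of cosines on triangle XCD: XD² = 11² + 11² − 2·11·11·cos(120°) = 363, so XD = 11·√3.
Step 2: By the inverse law of cosines on triangle CXD: cos(∠CXD) = (11² + (11·√3)² − 11²) / (2·11·11·√3) = 363/419.16 = 0.866, so ∠CXD = 30°.

Therefore, the measure of angle ∠CXD = 30°.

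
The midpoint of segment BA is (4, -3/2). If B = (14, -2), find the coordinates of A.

Using the midpoint formula: M = ((x1 + x2)/2, (y1 + y2)/2)
We know M = (4, -3/2) and B = (14, -2)
For x: 4 = (14 + x2)/2, so x2 = 2*4 - 14 = -6
For y: -3/2 = (-2 + y2)/2, so y2 = 2*-3/2 - -2 = -1
A = (-6, -1)

(-6, -1)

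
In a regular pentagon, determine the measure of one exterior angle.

Each exterior angle of a regular n-gon is 360 / n.
For n = 5: 360 / 5 = 72 degrees.

72 degrees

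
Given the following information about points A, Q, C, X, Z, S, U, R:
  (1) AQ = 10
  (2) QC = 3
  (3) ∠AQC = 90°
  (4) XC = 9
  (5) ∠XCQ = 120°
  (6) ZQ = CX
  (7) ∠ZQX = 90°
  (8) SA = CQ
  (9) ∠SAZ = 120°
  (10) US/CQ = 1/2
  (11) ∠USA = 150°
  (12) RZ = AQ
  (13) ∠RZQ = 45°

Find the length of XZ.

From the given relations: ZQ = CX = 9.
Step 1: By the law of cosines on triangle XCQ: XQ² = 9² + 3² − 2·9·3·cos(120°) = 117, so XQ = 3·√13.
Step 2: By the law of cosines on triangle XQZ: XZ² = (3·√13)² + 9² − 2·3·√13·9·cos(90°) = 198, so XZ = 3·√22.

Therefore, the length of XZ = 3·√22.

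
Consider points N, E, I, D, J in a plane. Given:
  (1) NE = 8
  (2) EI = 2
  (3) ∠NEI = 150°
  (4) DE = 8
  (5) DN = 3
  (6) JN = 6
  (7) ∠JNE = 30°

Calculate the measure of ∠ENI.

Step 1: By the law of cosines on triangle NEI: NI² = 8² + 2² − 2·8·2·cos(150°) = 95.71, so NI ≈ 9.78.
Step 2: By the inverse law of cosines on triangle ENI: cos(∠ENI) = (8² + 9.78² − 2²) / (2·8·9.78) = 155.71/156.53 = 0.9948, so ∠ENI = 5.87°.

Therefore, the measure of angle ∠ENI = 5.87°.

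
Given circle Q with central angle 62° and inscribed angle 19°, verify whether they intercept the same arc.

By the inscribed angle theorem, the inscribed angle for a central angle of 62° should be 62° / 2 = 31°.
The given inscribed angle is 19°, which does not equal 31°.
Therefore, no, they do not correspond to the same arc.

No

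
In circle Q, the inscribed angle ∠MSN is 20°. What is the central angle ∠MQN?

By the inscribed angle theorem, the central angle is twice the inscribed angle.
Central angle = 2 × 20° = 40°

40°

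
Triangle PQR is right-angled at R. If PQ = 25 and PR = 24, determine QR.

By the Pythagorean theorem: QR^2 = PQ^2 - PR^2
QR^2 = 25^2 - 24^2 = 625 - 576 = 49
QR = sqrt(49) = 7

7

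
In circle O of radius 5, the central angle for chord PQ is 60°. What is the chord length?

Chord length = 2r sin(θ/2)
= 2 × 5 × sin(60°/2)
= 2 × 5 × sin(30°)
= 5

5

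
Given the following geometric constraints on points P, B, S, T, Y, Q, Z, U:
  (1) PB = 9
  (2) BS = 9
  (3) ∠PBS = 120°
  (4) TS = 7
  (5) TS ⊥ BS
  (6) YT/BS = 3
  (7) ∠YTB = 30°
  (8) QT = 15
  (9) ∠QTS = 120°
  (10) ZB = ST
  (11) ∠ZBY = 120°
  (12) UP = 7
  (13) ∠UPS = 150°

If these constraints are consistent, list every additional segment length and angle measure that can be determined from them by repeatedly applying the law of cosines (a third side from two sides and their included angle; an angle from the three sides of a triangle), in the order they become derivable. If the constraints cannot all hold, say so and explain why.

The constraints are consistent. Derivable facts, in order:
After 1 step:
- BT = √130
- PS = 9·√3
- SQ ≈ 19.47
After 2 steps:
- BY ≈ 18.05
- SU ≈ 21.93
- ∠BPS = 30°
- ∠BSP = 30°
- ∠BTS = 52.13°
- ∠QST = 41.86°
- ∠SBT = 37.87°
- ∠SQT = 18.14°
After 3 steps:
- YZ ≈ 22.39
- ∠BYT = 18.41°
- ∠PSU = 9.18°
- ∠PUS = 20.82°
- ∠TBY = 131.59°
After 4 steps:
- ∠BYZ = 15.71°
- ∠BZY = 44.29°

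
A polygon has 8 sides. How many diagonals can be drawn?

Each of the 8 vertices connects to 5 non-adjacent vertices via diagonals.
Total connections = 8 × 5 = 40, but each diagonal is counted twice.
Number of diagonals = 40 / 2 = 20.

20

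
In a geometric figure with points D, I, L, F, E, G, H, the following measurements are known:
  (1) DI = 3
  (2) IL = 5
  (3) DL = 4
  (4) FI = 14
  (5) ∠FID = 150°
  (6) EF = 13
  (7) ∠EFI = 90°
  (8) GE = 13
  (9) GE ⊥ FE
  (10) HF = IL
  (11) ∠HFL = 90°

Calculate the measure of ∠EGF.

Step 1: By the law of cosines on triangle GEF: GF² = 13² + 13² − 2·13·13·cos(90°) = 338, so GF = 13·√2.
Step 2: By the inverse law of cosines on triangle EGF: cos(∠EGF) = (13² + (13·√2)² − 13²) / (2·13·13·√2) = 338/478 = 0.7071, so ∠EGF = 45°.

Therefore, the measure of angle ∠EGF = 45°.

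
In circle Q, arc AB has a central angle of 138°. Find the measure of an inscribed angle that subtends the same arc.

Inscribed angle = 138° / 2 = 69° (inscribed angle theorem).

69°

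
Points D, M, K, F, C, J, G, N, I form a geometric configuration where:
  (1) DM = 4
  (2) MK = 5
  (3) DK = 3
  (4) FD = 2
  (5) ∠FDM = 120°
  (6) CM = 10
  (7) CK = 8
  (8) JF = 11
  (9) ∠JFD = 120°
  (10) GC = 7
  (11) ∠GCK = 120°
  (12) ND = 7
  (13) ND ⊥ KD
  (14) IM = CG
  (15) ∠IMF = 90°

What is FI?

From the given relations: IM = CG = 7.
Step 1: By the law of cosines on triangle FDM: FM² = 2² + 4² − 2·2·4·cos(120°) = 28, so FM = 2·√7.
Step 2: By the law of cosines on triangle FMI: FI² = (2·√7)² + 7² − 2·2·√7·7·cos(90°) = 77, so FI = √77.

Therefore, the length of FI = √77.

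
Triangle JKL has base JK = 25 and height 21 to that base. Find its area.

Area = (1/2)(25)(21) = 525/2

525/2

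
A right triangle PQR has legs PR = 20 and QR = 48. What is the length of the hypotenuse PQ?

In a right triangle, the square of the hypotenuse equals the sum of the squares of the two legs.
The legs are 20 and 48, so the hypotenuse = sqrt(400 + 2304) = sqrt(2704) = 52.

52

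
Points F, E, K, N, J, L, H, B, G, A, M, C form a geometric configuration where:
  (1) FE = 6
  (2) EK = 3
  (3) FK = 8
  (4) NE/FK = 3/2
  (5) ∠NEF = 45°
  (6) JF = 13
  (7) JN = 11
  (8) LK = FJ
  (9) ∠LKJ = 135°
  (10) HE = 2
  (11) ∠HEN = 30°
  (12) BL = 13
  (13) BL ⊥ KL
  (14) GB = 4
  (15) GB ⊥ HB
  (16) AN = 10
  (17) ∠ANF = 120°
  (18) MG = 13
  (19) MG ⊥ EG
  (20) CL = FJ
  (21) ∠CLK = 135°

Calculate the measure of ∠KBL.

From the given relations: LK = FJ = 13.
Step 1: By the law of cosines on triangle BLK: BK² = 13² + 13² − 2·13·13·cos(90°) = 338, so BK = 13·√2.
Step 2: By the inverse law of cosines on triangle KBL: cos(∠KBL) = ((13·√2)² + 13² − 13²) / (2·13·√2·13) = 338/478 = 0.7071, so ∠KBL = 45°.

Therefore, the measure of angle ∠KBL = 45°.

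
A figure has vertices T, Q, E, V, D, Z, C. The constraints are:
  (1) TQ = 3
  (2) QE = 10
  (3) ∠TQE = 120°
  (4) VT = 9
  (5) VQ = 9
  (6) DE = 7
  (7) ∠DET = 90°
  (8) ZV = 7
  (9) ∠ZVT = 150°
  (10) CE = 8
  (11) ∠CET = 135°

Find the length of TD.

Step 1: By the law of cosines on triangle EQT: ET² = 10² + 3² − 2·10·3·cos(120°) = 139, so ET = √139.
Step 2: By the law of cosines on triangle TED: TD² = √139² + 7² − 2·√139·7·cos(90°) = 188, so TD = 2·√47.

Therefore, the length of TD = 2·√47.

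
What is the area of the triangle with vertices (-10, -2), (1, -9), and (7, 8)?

Shoelace: Area = (1/2)|-10(-9-8) + 1(8--2) + 7(-2--9)| = (1/2)(229) = 229/2

229/2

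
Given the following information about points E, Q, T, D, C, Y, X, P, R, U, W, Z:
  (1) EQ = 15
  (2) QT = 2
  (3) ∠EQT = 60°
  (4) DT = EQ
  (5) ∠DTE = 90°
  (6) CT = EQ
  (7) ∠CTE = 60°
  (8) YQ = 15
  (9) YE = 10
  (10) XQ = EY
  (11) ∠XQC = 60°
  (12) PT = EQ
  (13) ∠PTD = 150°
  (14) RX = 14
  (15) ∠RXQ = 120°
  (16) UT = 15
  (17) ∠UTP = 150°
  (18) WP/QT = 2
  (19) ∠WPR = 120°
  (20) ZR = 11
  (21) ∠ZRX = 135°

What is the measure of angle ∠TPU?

From the given relations: PT = EQ = 15.
Step 1: By the law of cosines on triangle PTU: PU² = 15² + 15² − 2·15·15·cos(150°) = 839.71, so PU ≈ 28.98.
Step 2: By the inverse law of cosines on triangle TPU: cos(∠TPU) = (15² + 28.98² − 15²) / (2·15·28.98) = 839.71/869.33 = 0.9659, so ∠TPU = 15°.

Therefore, the measure of angle ∠TPU = 15°.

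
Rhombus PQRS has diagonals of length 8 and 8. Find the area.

Area of a rhombus = (d1 * d2) / 2
Area = (8 * 8) / 2
Area = 64 / 2
Area = 32

32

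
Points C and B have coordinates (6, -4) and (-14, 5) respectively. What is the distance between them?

d = sqrt((-14 - 6)^2 + (5 - -4)^2)
d = sqrt(-20^2 + 9^2)
d = sqrt(400 + 81)
d = sqrt(481)

sqrt(481)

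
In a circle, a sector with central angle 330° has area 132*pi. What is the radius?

Sector area A = πr² × θ/360, so r² = 360A / (πθ).
r² = 360 × 132*pi / (π × 330)
r² = 144
r = 12

12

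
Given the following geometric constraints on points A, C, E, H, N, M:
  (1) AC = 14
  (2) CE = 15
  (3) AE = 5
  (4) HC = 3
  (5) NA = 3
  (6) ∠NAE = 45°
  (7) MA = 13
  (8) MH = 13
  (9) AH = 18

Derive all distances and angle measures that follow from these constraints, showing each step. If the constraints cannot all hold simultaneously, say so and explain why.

These constraints are not satisfiable: by the triangle inequality in triangle CAH, (1) AC = 14 and (4) HC = 3 force AH ≤ 14 + 3 = 17, but (9) says AH = 18. No planar figure meets all of them, so nothing further can be derived.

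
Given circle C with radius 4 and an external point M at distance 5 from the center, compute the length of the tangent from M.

tangent = √(d² - r²) = √(5² - 4²) = √(25 - 16) = √9 = 3

3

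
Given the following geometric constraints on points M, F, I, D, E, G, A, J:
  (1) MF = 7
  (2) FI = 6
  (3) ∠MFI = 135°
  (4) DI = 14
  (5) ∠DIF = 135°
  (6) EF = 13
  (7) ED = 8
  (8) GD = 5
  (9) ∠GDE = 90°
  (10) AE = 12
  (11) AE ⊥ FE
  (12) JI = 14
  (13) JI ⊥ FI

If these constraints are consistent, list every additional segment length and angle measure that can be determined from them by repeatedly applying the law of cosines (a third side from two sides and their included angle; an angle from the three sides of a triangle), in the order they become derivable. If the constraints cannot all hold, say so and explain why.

The constraints are consistent. Derivable facts, in order:
After 1 step:
- EG = √89
- FA ≈ 17.69
- FD ≈ 18.73
- FJ = 2·√58
- MI ≈ 12.02
After 2 steps:
- ∠AFE = 42.71°
- ∠DEF = 124.49°
- ∠DEG = 32.01°
- ∠DFE = 20.61°
- ∠DFI = 31.91°
- ∠DGE = 57.99°
- ∠EAF = 47.29°
- ∠EDF = 34.89°
- ∠FDI = 13.09°
- ∠FIM = 24.32°
- ∠FJI = 23.2°
- ∠FMI = 20.68°
- ∠IFJ = 66.8°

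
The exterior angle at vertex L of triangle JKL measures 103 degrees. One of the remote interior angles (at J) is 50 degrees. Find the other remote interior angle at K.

The exterior angle theorem states that an exterior angle equals the sum of the two non-adjacent interior angles.
So 103 = 50 + angle K, which gives angle K = 103 - 50 = 53 degrees.

53 degrees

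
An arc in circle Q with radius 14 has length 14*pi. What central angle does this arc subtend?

Arc length L = 2πr × θ/360, so θ = 360L / (2πr).
θ = 360 × 14*pi / (2π × 14)
θ = 180°
θ = 180°

180°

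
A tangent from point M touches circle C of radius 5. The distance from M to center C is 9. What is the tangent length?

tangent = √(d² - r²) = √(9² - 5²) = √(81 - 25) = √56 = 2*sqrt(14)

2*sqrt(14)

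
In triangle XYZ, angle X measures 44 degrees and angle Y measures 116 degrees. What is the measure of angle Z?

Let angle Z = x. Then 44 + 116 + x = 180.
x = 180 - 160 = 20 degrees.

20 degrees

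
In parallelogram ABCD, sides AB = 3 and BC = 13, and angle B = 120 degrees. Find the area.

Area = a * b * sin(theta)
Area = 3 * 13 * sin(120 degrees)
Area = 39 * sqrt(3)/2
Area = 39*sqrt(3)/2

39*sqrt(3)/2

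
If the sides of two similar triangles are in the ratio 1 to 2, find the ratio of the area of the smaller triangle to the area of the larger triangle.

Area scales with the square of linear dimensions. If every length is multiplied by 1/2, then the area is multiplied by (1/2)^2 = 1/4.
The area ratio is 1:4.

1:4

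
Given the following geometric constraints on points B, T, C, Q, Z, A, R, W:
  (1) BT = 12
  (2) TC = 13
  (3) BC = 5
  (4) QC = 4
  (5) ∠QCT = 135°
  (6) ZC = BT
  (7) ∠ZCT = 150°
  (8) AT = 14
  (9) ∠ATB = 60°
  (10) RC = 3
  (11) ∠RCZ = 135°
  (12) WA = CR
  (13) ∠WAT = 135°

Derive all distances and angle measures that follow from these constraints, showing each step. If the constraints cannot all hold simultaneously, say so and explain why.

The constraints are consistent.

From the given relations:
  ZC = BT = 12
  WA = CR = 3

Step 1: From BT = 12, TA = 14, and ∠BTA = 60°, by the law of cosines:
  BA² = BT² + TA² - 2·BT·TA·cos(60°) = 144 + 196 - 168 = 172
  BA = 2·√43

Step 2: From TC = 13, CQ = 4, and ∠TCQ = 135°, by the law of cosines:
  TQ² = TC² + CQ² - 2·TC·CQ·cos(135°) = 169 + 16 + 73.54 = 258.5
  TQ ≈ 16.08

Step 3: From TC = 13, CZ = 12, and ∠TCZ = 150°, by the law of cosines:
  TZ² = TC² + CZ² - 2·TC·CZ·cos(150°) = 169 + 144 + 270.2 = 583.2
  TZ ≈ 24.15

Step 4: From TA = 14, AW = 3, and ∠TAW = 135°, by the law of cosines:
  TW² = TA² + AW² - 2·TA·AW·cos(135°) = 196 + 9 + 59.4 = 264.4
  TW ≈ 16.26

Step 5: From ZC = 12, CR = 3, and ∠ZCR = 135°, by the law of cosines:
  ZR² = ZC² + CR² - 2·ZC·CR·cos(135°) = 144 + 9 + 50.91 = 203.9
  ZR ≈ 14.28

Step 6: From BC = 5, BT = 12, CT = 13, by the inverse law of cosines:
  cos(∠CBT) = (BC² + BT² - CT²) / (2·BC·BT)
  ∠CBT = 90°

Step 7: From TB = 12, TC = 13, BC = 5, by the inverse law of cosines:
  cos(∠BTC) = (TB² + TC² - BC²) / (2·TB·TC)
  ∠BTC = 22.62°

Step 8: From CB = 5, CT = 13, BT = 12, by the inverse law of cosines:
  cos(∠BCT) = (CB² + CT² - BT²) / (2·CB·CT)
  ∠BCT = 67.38°

Step 9: From BA = 2·√43, BT = 12, AT = 14, by the inverse law of cosines:
  cos(∠ABT) = (BA² + BT² - AT²) / (2·BA·BT)
  ∠ABT = 67.59°

Step 10: From TA = 14, TW = 16.26, AW = 3, by the inverse law of cosines:
  cos(∠ATW) = (TA² + TW² - AW²) / (2·TA·TW)
  ∠ATW = 7.5°

Step 11: From TC = 13, TQ = 16.08, CQ = 4, by the inverse law of cosines:
  cos(∠CTQ) = (TC² + TQ² - CQ²) / (2·TC·TQ)
  ∠CTQ = 10.13°

Step 12: From TC = 13, TZ = 24.15, CZ = 12, by the inverse law of cosines:
  cos(∠CTZ) = (TC² + TZ² - CZ²) / (2·TC·TZ)
  ∠CTZ = 14.39°

Step 13: From QC = 4, QT = 16.08, CT = 13, by the inverse law of cosines:
  cos(∠CQT) = (QC² + QT² - CT²) / (2·QC·QT)
  ∠CQT = 34.87°

Step 14: From ZC = 12, ZR = 14.28, CR = 3, by the inverse law of cosines:
  cos(∠CZR) = (ZC² + ZR² - CR²) / (2·ZC·ZR)
  ∠CZR = 8.54°

Step 15: From ZC = 12, ZT = 24.15, CT = 13, by the inverse law of cosines:
  cos(∠CZT) = (ZC² + ZT² - CT²) / (2·ZC·ZT)
  ∠CZT = 15.61°

Step 16: From AB = 2·√43, AT = 14, BT = 12, by the inverse law of cosines:
  cos(∠BAT) = (AB² + AT² - BT²) / (2·AB·AT)
  ∠BAT = 52.41°

Step 17: From RC = 3, RZ = 14.28, CZ = 12, by the inverse law of cosines:
  cos(∠CRZ) = (RC² + RZ² - CZ²) / (2·RC·RZ)
  ∠CRZ = 36.46°

Step 18: From WA = 3, WT = 16.26, AT = 14, by the inverse law of cosines:
  cos(∠AWT) = (WA² + WT² - AT²) / (2·WA·WT)
  ∠AWT = 37.5°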